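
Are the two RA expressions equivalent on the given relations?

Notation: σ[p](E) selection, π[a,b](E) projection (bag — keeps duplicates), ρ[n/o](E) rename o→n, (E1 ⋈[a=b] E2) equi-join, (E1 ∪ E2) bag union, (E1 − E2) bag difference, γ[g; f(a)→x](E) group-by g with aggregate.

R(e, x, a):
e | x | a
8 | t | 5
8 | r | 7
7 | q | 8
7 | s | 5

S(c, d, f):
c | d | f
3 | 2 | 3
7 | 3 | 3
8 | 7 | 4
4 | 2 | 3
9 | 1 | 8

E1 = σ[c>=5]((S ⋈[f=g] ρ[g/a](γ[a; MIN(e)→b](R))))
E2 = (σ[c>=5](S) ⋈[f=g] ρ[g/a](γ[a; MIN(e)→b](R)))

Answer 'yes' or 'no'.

E1 subexpression sizes:
  S → 5
  R → 4
  γ[a; MIN(e)→b](R) → 3
  ρ[g/a](γ[a; MIN(e)→b](R)) → 3
  (S ⋈[f=g] ρ[g/a](γ[a; MIN(e)→b](R))) → 1
  σ[c>=5]((S ⋈[f=g] ρ[g/a](γ[a; MIN(e)→b](R)))) → 1
E2 subexpression sizes:
  S → 5
  σ[c>=5](S) → 3
  R → 4
  γ[a; MIN(e)→b](R) → 3
  ρ[g/a](γ[a; MIN(e)→b](R)) → 3
  (σ[c>=5](S) ⋈[f=g] ρ[g/a](γ[a; MIN(e)→b](R))) → 1

E1 and E2 produce the same multiset:
c | d | f | g | b
9 | 1 | 8 | 8 | 7

yes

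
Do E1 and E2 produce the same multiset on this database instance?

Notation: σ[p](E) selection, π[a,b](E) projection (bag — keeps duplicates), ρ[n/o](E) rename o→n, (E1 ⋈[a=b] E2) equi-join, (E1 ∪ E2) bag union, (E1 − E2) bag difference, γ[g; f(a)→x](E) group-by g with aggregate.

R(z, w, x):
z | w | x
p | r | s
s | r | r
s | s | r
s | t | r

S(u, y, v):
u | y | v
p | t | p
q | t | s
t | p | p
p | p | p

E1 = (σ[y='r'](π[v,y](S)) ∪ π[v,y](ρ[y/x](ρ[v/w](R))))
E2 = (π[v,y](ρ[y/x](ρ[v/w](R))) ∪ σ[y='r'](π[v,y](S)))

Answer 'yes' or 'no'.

E1 stepwise |·|:
  S → 4
  π[v,y](S) → 4
  σ[y='r'](π[v,y](S)) → 0
  R → 4
  ρ[v/w](R) → 4
  ρ[y/x](ρ[v/w](R)) → 4
  π[v,y](ρ[y/x](ρ[v/w](R))) → 4
  (σ[y='r'](π[v,y](S)) ∪ π[v,y](ρ[y/x](ρ[v/w](R)))) → 4
E2 stepwise |·|:
  R → 4
  ρ[v/w](R) → 4
  ρ[y/x](ρ[v/w](R)) → 4
  π[v,y](ρ[y/x](ρ[v/w](R))) → 4
  S → 4
  π[v,y](S) → 4
  σ[y='r'](π[v,y](S)) → 0
  (π[v,y](ρ[y/x](ρ[v/w](R))) ∪ σ[y='r'](π[v,y](S))) → 4

E1 and E2 produce the same multiset:
v | y
r | r
r | s
s | r
t | r

yes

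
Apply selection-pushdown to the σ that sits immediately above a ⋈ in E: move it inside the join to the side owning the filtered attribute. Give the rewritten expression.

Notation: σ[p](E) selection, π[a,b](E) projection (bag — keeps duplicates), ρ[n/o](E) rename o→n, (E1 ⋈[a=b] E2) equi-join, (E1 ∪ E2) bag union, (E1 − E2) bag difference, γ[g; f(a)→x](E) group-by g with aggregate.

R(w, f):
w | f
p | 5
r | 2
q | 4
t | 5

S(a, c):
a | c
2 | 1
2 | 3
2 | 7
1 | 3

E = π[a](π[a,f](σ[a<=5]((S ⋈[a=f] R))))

σ filters on a, owned by the left side.
E' = π[a](π[a,f]((σ[a<=5](S) ⋈[a=f] R)))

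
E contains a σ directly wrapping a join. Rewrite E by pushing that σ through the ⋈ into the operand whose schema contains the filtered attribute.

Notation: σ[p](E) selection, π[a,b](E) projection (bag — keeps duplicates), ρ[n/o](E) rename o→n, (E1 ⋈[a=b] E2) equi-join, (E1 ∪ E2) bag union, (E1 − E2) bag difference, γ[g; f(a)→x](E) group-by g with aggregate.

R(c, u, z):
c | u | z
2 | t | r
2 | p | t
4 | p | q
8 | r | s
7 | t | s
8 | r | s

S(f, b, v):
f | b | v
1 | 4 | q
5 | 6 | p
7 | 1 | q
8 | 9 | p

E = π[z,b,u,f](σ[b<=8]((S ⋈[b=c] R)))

σ filters on b, owned by the left side.
E' = π[z,b,u,f]((σ[b<=8](S) ⋈[b=c] R))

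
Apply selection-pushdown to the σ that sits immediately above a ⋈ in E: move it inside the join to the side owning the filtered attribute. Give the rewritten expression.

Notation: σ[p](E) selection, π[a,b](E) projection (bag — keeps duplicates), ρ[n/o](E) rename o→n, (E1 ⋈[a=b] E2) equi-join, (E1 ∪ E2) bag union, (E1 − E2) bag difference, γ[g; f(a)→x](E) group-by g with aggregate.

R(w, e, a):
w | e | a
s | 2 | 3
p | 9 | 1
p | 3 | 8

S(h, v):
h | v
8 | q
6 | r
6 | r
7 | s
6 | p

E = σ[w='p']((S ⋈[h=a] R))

σ filters on w, owned by the right side.
E' = (S ⋈[h=a] σ[w='p'](R))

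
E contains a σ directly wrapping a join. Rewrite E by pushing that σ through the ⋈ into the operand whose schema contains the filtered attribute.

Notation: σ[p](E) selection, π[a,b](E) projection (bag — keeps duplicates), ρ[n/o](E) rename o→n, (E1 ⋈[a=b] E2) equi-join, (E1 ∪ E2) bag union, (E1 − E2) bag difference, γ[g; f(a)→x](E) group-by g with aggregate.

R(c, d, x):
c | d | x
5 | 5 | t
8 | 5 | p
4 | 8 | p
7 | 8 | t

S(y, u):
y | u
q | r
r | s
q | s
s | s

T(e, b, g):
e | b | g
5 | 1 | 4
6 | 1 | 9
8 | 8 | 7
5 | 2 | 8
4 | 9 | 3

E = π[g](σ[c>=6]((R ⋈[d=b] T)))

σ filters on c, owned by the left side.
E' = π[g]((σ[c>=6](R) ⋈[d=b] T))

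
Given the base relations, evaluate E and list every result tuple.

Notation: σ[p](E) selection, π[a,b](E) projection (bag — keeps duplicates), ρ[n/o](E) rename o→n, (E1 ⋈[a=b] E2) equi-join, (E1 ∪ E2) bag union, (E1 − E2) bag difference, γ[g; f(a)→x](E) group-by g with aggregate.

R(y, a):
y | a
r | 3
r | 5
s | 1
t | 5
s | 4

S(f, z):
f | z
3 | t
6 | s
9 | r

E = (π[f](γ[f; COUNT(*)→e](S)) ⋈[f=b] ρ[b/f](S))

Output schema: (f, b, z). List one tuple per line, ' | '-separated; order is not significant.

Subexpression sizes:
  S → 3
  γ[f; COUNT(*)→e](S) → 3
  π[f](γ[f; COUNT(*)→e](S)) → 3
  S → 3
  ρ[b/f](S) → 3
  (π[f](γ[f; COUNT(*)→e](S)) ⋈[f=b] ρ[b/f](S)) → 3

== RESULT ==
f | b | z
3 | 3 | t
6 | 6 | s
9 | 9 | r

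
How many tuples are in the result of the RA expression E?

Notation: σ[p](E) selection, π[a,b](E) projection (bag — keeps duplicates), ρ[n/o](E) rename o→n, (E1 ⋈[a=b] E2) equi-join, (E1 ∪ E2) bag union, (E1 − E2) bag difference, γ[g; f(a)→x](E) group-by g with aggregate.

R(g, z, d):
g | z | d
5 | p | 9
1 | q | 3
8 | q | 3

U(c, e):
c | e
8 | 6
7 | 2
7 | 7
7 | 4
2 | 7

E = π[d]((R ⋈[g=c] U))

Subexpression sizes:
  R → 3
  U → 5
  (R ⋈[g=c] U) → 1
  π[d]((R ⋈[g=c] U)) → 1

|E| = 1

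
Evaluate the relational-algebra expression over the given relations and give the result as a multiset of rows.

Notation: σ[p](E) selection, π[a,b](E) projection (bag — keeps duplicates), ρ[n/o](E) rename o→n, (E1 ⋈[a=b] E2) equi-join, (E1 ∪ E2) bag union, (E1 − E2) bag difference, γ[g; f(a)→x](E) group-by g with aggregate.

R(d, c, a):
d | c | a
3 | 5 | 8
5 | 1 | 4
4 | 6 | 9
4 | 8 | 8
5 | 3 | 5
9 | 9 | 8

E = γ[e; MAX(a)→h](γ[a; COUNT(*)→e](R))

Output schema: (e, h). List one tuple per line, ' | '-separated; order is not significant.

Per-node cardinality:
  R → 6
  γ[a; COUNT(*)→e](R) → 4
  γ[e; MAX(a)→h](γ[a; COUNT(*)→e](R)) → 2

== RESULT ==
e | h
1 | 9
3 | 8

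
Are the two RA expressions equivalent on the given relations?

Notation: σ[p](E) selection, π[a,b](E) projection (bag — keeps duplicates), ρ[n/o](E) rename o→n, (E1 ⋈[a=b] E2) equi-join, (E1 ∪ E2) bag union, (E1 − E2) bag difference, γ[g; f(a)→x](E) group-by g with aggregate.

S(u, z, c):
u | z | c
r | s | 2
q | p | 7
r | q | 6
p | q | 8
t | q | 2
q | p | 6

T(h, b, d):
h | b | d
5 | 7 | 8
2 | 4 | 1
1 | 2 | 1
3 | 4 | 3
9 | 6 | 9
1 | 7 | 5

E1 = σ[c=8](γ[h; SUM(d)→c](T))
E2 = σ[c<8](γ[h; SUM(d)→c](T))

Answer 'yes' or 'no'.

E1 subexpression sizes:
  T → 6
  γ[h; SUM(d)→c](T) → 5
  σ[c=8](γ[h; SUM(d)→c](T)) → 1
E2 subexpression sizes:
  T → 6
  γ[h; SUM(d)→c](T) → 5
  σ[c<8](γ[h; SUM(d)→c](T)) → 3

E1 result:
h | c
5 | 8
E2 result:
h | c
1 | 6
2 | 1
3 | 3
Witness: (1, 6) appears 0× in E1 but 1× in E2.

no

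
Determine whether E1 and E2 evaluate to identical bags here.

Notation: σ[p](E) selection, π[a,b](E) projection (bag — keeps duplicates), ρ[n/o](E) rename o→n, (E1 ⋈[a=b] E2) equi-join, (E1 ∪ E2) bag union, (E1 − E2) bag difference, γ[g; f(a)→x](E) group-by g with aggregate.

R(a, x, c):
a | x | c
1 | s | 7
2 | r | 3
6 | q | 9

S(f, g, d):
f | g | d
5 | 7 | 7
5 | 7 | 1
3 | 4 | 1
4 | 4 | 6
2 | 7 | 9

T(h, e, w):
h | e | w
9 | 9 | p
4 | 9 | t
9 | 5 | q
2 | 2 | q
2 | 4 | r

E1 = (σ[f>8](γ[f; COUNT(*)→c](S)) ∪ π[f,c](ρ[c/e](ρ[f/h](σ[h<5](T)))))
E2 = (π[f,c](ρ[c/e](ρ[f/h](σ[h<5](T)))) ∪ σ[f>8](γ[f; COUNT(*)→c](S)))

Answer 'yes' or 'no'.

E1 subexpression sizes:
  S → 5
  γ[f; COUNT(*)→c](S) → 4
  σ[f>8](γ[f; COUNT(*)→c](S)) → 0
  T → 5
  σ[h<5](T) → 3
  ρ[f/h](σ[h<5](T)) → 3
  ρ[c/e](ρ[f/h](σ[h<5](T))) → 3
  π[f,c](ρ[c/e](ρ[f/h](σ[h<5](T)))) → 3
  (σ[f>8](γ[f; COUNT(*)→c](S)) ∪ π[f,c](ρ[c/e](ρ[f/h](σ[h<5](T))))) → 3
E2 subexpression sizes:
  T → 5
  σ[h<5](T) → 3
  ρ[f/h](σ[h<5](T)) → 3
  ρ[c/e](ρ[f/h](σ[h<5](T))) → 3
  π[f,c](ρ[c/e](ρ[f/h](σ[h<5](T)))) → 3
  S → 5
  γ[f; COUNT(*)→c](S) → 4
  σ[f>8](γ[f; COUNT(*)→c](S)) → 0
  (π[f,c](ρ[c/e](ρ[f/h](σ[h<5](T)))) ∪ σ[f>8](γ[f; COUNT(*)→c](S))) → 3

E1 and E2 produce the same multiset:
f | c
2 | 2
2 | 4
4 | 9

yes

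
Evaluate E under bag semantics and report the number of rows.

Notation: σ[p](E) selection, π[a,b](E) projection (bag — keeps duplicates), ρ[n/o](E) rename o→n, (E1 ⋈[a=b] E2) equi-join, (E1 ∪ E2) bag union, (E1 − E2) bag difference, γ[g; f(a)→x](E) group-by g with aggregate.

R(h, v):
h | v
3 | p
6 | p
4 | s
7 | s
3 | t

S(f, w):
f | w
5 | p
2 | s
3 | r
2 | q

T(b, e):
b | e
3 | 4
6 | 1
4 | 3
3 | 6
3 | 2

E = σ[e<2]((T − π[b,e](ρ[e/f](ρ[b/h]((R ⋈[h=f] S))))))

Row counts bottom-up:
  T → 5
  R → 5
  S → 4
  (R ⋈[h=f] S) → 2
  ρ[b/h]((R ⋈[h=f] S)) → 2
  ρ[e/f](ρ[b/h]((R ⋈[h=f] S))) → 2
  π[b,e](ρ[e/f](ρ[b/h]((R ⋈[h=f] S)))) → 2
  (T − π[b,e](ρ[e/f](ρ[b/h]((R ⋈[h=f] S))))) → 5
  σ[e<2]((T − π[b,e](ρ[e/f](ρ[b/h]((R ⋈[h=f] S)))))) → 1

|E| = 1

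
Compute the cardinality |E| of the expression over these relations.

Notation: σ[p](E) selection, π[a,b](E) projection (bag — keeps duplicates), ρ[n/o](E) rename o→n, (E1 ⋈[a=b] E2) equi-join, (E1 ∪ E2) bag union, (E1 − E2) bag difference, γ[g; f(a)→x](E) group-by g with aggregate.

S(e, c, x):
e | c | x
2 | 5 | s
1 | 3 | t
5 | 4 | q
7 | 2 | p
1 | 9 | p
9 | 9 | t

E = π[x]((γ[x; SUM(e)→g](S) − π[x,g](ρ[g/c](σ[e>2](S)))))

Subexpression sizes:
  S → 6
  γ[x; SUM(e)→g](S) → 4
  S → 6
  σ[e>2](S) → 3
  ρ[g/c](σ[e>2](S)) → 3
  π[x,g](ρ[g/c](σ[e>2](S))) → 3
  (γ[x; SUM(e)→g](S) − π[x,g](ρ[g/c](σ[e>2](S)))) → 4
  π[x]((γ[x; SUM(e)→g](S) − π[x,g](ρ[g/c](σ[e>2](S))))) → 4

|E| = 4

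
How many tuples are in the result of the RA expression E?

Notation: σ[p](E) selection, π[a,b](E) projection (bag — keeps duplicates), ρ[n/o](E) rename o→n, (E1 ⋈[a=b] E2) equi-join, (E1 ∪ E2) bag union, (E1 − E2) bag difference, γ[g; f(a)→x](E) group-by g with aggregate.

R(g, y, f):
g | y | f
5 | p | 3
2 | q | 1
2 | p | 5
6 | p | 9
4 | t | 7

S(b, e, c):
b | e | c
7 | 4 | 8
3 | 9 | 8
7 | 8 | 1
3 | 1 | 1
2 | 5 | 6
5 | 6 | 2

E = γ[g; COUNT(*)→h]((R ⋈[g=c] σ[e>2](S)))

Subexpression sizes:
  R → 5
  S → 6
  σ[e>2](S) → 5
  (R ⋈[g=c] σ[e>2](S)) → 3
  γ[g; COUNT(*)→h]((R ⋈[g=c] σ[e>2](S))) → 2

|E| = 2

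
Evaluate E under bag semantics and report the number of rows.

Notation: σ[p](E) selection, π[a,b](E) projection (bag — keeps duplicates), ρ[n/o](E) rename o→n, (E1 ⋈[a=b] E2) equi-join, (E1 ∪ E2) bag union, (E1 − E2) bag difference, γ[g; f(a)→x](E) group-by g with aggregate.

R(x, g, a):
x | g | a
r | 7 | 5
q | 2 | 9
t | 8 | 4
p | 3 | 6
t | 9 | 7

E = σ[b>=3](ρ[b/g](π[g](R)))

Per-node cardinality:
  R → 5
  π[g](R) → 5
  ρ[b/g](π[g](R)) → 5
  σ[b>=3](ρ[b/g](π[g](R))) → 4

|E| = 4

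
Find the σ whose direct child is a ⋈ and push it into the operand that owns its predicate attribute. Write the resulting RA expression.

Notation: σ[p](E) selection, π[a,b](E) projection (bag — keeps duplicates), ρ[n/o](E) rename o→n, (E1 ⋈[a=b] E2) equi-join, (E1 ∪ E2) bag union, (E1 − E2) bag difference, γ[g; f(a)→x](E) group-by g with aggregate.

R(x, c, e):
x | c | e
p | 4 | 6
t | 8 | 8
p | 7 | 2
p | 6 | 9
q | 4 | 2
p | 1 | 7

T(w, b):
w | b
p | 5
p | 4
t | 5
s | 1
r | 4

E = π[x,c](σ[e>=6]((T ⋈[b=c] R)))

σ filters on e, owned by the right side.
E' = π[x,c]((T ⋈[b=c] σ[e>=6](R)))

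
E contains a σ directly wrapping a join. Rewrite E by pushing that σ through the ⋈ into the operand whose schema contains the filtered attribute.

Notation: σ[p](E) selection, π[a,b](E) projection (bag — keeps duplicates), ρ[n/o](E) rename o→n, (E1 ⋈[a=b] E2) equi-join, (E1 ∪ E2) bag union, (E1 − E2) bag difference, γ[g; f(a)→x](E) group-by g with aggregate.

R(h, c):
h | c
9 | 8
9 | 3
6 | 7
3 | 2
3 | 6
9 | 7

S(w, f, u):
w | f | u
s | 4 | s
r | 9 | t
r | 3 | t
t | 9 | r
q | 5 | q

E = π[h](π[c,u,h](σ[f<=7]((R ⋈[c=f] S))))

σ filters on f, owned by the right side.
E' = π[h](π[c,u,h]((R ⋈[c=f] σ[f<=7](S))))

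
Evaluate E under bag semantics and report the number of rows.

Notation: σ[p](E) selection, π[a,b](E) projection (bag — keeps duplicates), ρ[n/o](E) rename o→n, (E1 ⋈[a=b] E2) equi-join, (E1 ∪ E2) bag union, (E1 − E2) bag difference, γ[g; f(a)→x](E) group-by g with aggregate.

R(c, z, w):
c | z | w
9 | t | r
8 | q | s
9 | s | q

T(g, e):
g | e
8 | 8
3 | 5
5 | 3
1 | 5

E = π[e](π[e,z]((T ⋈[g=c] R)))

Stepwise |·|:
  T → 4
  R → 3
  (T ⋈[g=c] R) → 1
  π[e,z]((T ⋈[g=c] R)) → 1
  π[e](π[e,z]((T ⋈[g=c] R))) → 1

|E| = 1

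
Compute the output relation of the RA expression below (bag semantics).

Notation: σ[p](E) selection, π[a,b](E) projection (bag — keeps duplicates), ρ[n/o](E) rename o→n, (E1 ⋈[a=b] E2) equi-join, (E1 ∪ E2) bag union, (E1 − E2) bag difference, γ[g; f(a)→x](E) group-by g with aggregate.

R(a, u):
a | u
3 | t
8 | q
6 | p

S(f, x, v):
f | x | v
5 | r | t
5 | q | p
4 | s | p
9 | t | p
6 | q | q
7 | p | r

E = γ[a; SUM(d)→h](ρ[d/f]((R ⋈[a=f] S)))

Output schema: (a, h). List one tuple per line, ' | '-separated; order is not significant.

Per-node cardinality:
  R → 3
  S → 6
  (R ⋈[a=f] S) → 1
  ρ[d/f]((R ⋈[a=f] S)) → 1
  γ[a; SUM(d)→h](ρ[d/f]((R ⋈[a=f] S))) → 1

== RESULT ==
a | h
6 | 6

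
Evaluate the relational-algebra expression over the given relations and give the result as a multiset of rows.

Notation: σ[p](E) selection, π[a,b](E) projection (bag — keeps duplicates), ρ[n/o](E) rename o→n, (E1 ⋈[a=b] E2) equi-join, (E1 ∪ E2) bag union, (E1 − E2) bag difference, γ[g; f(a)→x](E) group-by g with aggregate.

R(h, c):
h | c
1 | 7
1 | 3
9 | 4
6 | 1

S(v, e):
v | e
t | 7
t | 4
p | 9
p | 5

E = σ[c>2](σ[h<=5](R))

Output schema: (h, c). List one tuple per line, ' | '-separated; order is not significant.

Per-node cardinality:
  R → 4
  σ[h<=5](R) → 2
  σ[c>2](σ[h<=5](R)) → 2

== RESULT ==
h | c
1 | 3
1 | 7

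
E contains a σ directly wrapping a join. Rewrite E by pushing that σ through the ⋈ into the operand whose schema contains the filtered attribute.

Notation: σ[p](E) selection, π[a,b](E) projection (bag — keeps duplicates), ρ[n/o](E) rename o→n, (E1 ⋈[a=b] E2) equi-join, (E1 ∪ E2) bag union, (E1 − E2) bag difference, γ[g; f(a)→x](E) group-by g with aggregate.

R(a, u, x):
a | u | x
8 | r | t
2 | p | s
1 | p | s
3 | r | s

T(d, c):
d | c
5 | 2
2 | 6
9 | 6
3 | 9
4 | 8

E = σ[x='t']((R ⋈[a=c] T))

σ filters on x, owned by the left side.
E' = (σ[x='t'](R) ⋈[a=c] T)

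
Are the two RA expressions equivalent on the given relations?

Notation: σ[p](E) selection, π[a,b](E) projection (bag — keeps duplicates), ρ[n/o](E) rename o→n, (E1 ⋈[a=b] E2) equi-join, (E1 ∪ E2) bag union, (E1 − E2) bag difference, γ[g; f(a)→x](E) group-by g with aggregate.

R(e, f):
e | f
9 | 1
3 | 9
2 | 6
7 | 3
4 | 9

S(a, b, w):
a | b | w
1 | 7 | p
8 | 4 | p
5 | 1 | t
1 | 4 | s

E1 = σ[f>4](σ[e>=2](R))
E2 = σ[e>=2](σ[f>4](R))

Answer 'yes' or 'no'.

E1 per-node cardinality:
  R → 5
  σ[e>=2](R) → 5
  σ[f>4](σ[e>=2](R)) → 3
E2 per-node cardinality:
  R → 5
  σ[f>4](R) → 3
  σ[e>=2](σ[f>4](R)) → 3

E1 and E2 produce the same multiset:
e | f
2 | 6
3 | 9
4 | 9

yes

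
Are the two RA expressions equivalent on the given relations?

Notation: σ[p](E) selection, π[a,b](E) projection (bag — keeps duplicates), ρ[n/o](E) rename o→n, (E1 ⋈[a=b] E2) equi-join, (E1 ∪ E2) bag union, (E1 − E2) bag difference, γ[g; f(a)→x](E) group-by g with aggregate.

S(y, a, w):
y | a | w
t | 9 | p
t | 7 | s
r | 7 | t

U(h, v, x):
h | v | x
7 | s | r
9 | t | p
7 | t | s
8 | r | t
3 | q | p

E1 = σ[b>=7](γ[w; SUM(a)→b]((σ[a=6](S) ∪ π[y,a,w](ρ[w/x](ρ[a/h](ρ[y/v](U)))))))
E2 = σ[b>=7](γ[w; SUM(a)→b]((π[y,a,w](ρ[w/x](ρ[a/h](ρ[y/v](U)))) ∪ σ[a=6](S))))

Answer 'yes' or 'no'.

E1 stepwise |·|:
  S → 3
  σ[a=6](S) → 0
  U → 5
  ρ[y/v](U) → 5
  ρ[a/h](ρ[y/v](U)) → 5
  ρ[w/x](ρ[a/h](ρ[y/v](U))) → 5
  π[y,a,w](ρ[w/x](ρ[a/h](ρ[y/v](U)))) → 5
  (σ[a=6](S) ∪ π[y,a,w](ρ[w/x](ρ[a/h](ρ[y/v](U))))) → 5
  γ[w; SUM(a)→b]((σ[a=6](S) ∪ π[y,a,w](ρ[w/x](ρ[a/h](ρ[y/v](U)))))) → 4
  σ[b>=7](γ[w; SUM(a)→b]((σ[a=6](S) ∪ π[y,a,w](ρ[w/x](ρ[a/h](ρ[y/v](U))))))) → 4
E2 stepwise |·|:
  U → 5
  ρ[y/v](U) → 5
  ρ[a/h](ρ[y/v](U)) → 5
  ρ[w/x](ρ[a/h](ρ[y/v](U))) → 5
  π[y,a,w](ρ[w/x](ρ[a/h](ρ[y/v](U)))) → 5
  S → 3
  σ[a=6](S) → 0
  (π[y,a,w](ρ[w/x](ρ[a/h](ρ[y/v](U)))) ∪ σ[a=6](S)) → 5
  γ[w; SUM(a)→b]((π[y,a,w](ρ[w/x](ρ[a/h](ρ[y/v](U)))) ∪ σ[a=6](S))) → 4
  σ[b>=7](γ[w; SUM(a)→b]((π[y,a,w](ρ[w/x](ρ[a/h](ρ[y/v](U)))) ∪ σ[a=6](S)))) → 4

E1 and E2 produce the same multiset:
w | b
p | 12
r | 7
s | 7
t | 8

yes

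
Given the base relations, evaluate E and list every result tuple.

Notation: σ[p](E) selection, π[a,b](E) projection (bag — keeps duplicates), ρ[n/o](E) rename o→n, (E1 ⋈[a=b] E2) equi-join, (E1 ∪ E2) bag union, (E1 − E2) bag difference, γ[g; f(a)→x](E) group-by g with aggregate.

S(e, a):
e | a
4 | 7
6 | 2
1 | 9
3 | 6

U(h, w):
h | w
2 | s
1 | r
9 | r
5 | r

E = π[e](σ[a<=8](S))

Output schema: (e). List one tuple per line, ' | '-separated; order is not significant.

Stepwise |·|:
  S → 4
  σ[a<=8](S) → 3
  π[e](σ[a<=8](S)) → 3

== RESULT ==
e
3
4
6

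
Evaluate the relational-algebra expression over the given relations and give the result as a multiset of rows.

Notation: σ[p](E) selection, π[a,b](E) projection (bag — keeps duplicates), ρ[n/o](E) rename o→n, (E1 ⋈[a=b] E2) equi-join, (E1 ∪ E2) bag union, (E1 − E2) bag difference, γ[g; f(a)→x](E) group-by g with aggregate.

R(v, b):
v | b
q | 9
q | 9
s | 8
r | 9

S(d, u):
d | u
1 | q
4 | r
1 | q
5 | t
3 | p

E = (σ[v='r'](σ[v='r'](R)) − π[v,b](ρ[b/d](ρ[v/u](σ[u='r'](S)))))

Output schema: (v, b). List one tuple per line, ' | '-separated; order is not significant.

Stepwise |·|:
  R → 4
  σ[v='r'](R) → 1
  σ[v='r'](σ[v='r'](R)) → 1
  S → 5
  σ[u='r'](S) → 1
  ρ[v/u](σ[u='r'](S)) → 1
  ρ[b/d](ρ[v/u](σ[u='r'](S))) → 1
  π[v,b](ρ[b/d](ρ[v/u](σ[u='r'](S)))) → 1
  (σ[v='r'](σ[v='r'](R)) − π[v,b](ρ[b/d](ρ[v/u](σ[u='r'](S))))) → 1

== RESULT ==
v | b
r | 9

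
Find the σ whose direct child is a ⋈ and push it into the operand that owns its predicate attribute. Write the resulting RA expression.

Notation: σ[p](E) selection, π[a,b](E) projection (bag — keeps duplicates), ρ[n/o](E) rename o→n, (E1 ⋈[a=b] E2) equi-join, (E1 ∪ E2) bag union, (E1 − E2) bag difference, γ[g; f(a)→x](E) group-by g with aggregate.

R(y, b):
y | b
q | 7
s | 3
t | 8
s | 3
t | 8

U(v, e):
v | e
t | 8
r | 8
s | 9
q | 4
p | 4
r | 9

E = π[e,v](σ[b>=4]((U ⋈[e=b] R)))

σ filters on b, owned by the right side.
E' = π[e,v]((U ⋈[e=b] σ[b>=4](R)))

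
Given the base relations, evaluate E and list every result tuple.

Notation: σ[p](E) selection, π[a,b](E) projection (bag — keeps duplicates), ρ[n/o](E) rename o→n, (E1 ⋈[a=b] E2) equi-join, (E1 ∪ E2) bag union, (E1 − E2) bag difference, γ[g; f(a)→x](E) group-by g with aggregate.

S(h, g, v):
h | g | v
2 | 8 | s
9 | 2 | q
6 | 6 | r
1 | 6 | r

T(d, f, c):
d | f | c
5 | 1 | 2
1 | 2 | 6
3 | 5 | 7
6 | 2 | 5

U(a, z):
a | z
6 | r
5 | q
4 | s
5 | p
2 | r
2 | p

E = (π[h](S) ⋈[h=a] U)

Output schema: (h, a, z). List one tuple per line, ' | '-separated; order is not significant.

Row counts bottom-up:
  S → 4
  π[h](S) → 4
  U → 6
  (π[h](S) ⋈[h=a] U) → 3

== RESULT ==
h | a | z
2 | 2 | p
2 | 2 | r
6 | 6 | r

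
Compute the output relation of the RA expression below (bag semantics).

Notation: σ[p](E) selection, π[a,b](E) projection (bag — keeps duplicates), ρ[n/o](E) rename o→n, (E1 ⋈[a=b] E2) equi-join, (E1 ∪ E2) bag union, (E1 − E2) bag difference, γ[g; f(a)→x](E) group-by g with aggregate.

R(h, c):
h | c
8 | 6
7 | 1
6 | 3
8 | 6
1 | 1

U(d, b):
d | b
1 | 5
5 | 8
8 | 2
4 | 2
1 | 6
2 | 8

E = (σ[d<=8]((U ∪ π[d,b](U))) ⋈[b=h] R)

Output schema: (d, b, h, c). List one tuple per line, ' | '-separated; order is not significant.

Row counts bottom-up:
  U → 6
  U → 6
  π[d,b](U) → 6
  (U ∪ π[d,b](U)) → 12
  σ[d<=8]((U ∪ π[d,b](U))) → 12
  R → 5
  (σ[d<=8]((U ∪ π[d,b](U))) ⋈[b=h] R) → 10

== RESULT ==
d | b | h | c
1 | 6 | 6 | 3
1 | 6 | 6 | 3
2 | 8 | 8 | 6
2 | 8 | 8 | 6
2 | 8 | 8 | 6
2 | 8 | 8 | 6
5 | 8 | 8 | 6
5 | 8 | 8 | 6
5 | 8 | 8 | 6
5 | 8 | 8 | 6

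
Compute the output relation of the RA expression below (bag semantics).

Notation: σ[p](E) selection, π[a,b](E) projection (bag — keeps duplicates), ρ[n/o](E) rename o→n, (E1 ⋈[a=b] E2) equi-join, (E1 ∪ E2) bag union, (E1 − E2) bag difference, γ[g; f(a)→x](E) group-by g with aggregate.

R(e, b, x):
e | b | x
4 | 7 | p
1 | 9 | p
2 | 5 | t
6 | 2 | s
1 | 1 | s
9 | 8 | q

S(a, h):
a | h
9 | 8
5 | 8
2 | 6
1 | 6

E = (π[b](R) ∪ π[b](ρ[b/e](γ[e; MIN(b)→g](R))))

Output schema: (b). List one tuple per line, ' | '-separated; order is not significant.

Per-node cardinality:
  R → 6
  π[b](R) → 6
  R → 6
  γ[e; MIN(b)→g](R) → 5
  ρ[b/e](γ[e; MIN(b)→g](R)) → 5
  π[b](ρ[b/e](γ[e; MIN(b)→g](R))) → 5
  (π[b](R) ∪ π[b](ρ[b/e](γ[e; MIN(b)→g](R)))) → 11

== RESULT ==
b
1
1
2
2
4
5
6
7
8
9
9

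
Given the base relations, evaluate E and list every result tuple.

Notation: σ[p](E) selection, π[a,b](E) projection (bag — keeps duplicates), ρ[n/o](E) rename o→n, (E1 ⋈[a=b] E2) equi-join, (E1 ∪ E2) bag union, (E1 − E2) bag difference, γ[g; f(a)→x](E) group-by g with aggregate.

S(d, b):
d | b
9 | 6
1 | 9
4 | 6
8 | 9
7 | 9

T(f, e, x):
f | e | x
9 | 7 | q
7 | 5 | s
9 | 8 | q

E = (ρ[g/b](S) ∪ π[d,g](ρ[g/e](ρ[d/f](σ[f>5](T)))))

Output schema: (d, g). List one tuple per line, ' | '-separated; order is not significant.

Row counts bottom-up:
  S → 5
  ρ[g/b](S) → 5
  T → 3
  σ[f>5](T) → 3
  ρ[d/f](σ[f>5](T)) → 3
  ρ[g/e](ρ[d/f](σ[f>5](T))) → 3
  π[d,g](ρ[g/e](ρ[d/f](σ[f>5](T)))) → 3
  (ρ[g/b](S) ∪ π[d,g](ρ[g/e](ρ[d/f](σ[f>5](T))))) → 8

== RESULT ==
d | g
1 | 9
4 | 6
7 | 5
7 | 9
8 | 9
9 | 6
9 | 7
9 | 8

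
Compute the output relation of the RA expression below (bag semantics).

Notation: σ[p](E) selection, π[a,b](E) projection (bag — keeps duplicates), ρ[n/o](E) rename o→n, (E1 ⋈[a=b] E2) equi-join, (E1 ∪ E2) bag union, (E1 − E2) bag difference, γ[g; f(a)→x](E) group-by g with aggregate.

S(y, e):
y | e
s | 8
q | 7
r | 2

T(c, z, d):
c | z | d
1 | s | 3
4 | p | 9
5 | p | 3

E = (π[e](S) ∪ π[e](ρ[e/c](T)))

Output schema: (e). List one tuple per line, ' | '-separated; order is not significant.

Subexpression sizes:
  S → 3
  π[e](S) → 3
  T → 3
  ρ[e/c](T) → 3
  π[e](ρ[e/c](T)) → 3
  (π[e](S) ∪ π[e](ρ[e/c](T))) → 6

== RESULT ==
e
1
2
4
5
7
8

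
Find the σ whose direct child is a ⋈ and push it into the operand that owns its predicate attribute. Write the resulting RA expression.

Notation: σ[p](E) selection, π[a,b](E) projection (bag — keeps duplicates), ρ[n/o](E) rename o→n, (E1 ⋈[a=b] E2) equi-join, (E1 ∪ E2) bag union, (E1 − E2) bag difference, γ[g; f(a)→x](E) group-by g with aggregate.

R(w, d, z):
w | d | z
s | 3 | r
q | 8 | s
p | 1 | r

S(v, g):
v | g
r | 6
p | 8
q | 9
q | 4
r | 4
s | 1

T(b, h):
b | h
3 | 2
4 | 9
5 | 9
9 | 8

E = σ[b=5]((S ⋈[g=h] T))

σ filters on b, owned by the right side.
E' = (S ⋈[g=h] σ[b=5](T))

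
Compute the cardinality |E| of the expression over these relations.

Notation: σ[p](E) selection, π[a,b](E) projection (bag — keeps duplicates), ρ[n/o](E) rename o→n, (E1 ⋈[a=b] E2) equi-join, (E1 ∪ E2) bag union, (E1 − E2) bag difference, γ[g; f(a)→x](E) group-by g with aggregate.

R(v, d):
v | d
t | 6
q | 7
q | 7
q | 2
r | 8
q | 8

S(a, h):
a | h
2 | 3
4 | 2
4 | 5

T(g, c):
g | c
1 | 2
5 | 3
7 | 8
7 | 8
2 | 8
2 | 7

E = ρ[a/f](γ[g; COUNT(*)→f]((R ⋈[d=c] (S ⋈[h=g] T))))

Per-node cardinality:
  R → 6
  S → 3
  T → 6
  (S ⋈[h=g] T) → 3
  (R ⋈[d=c] (S ⋈[h=g] T)) → 4
  γ[g; COUNT(*)→f]((R ⋈[d=c] (S ⋈[h=g] T))) → 1
  ρ[a/f](γ[g; COUNT(*)→f]((R ⋈[d=c] (S ⋈[h=g] T)))) → 1

|E| = 1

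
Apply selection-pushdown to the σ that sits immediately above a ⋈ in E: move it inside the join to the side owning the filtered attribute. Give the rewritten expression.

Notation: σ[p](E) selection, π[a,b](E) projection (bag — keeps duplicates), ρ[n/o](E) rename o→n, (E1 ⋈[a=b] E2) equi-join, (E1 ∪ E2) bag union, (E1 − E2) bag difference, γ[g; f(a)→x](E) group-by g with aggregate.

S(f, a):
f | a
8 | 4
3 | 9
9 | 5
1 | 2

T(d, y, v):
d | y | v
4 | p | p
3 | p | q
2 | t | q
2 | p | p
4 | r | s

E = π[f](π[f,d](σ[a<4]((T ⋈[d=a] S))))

σ filters on a, owned by the right side.
E' = π[f](π[f,d]((T ⋈[d=a] σ[a<4](S))))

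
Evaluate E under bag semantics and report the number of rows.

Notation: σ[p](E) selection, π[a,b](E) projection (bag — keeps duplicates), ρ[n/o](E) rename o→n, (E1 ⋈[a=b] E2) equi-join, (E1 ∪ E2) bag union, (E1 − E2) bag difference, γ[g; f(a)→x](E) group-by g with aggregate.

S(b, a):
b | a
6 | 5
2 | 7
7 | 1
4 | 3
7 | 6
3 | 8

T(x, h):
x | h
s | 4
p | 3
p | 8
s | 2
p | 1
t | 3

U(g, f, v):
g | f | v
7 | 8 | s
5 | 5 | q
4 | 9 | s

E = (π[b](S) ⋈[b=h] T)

Subexpression sizes:
  S → 6
  π[b](S) → 6
  T → 6
  (π[b](S) ⋈[b=h] T) → 4

|E| = 4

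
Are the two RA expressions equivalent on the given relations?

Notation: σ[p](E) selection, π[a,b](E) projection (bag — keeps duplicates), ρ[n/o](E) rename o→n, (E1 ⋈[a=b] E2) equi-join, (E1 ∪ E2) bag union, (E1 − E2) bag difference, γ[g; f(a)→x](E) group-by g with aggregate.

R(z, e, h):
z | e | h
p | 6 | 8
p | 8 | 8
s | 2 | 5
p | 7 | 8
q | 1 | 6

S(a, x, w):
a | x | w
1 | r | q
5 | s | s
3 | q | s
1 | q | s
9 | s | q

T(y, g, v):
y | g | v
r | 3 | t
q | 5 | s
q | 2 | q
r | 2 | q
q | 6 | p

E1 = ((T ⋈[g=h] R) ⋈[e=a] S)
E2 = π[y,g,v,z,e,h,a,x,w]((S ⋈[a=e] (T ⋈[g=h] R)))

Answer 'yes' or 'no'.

E1 row counts bottom-up:
  T → 5
  R → 5
  (T ⋈[g=h] R) → 2
  S → 5
  ((T ⋈[g=h] R) ⋈[e=a] S) → 2
E2 row counts bottom-up:
  S → 5
  T → 5
  R → 5
  (T ⋈[g=h] R) → 2
  (S ⋈[a=e] (T ⋈[g=h] R)) → 2
  π[y,g,v,z,e,h,a,x,w]((S ⋈[a=e] (T ⋈[g=h] R))) → 2

E1 and E2 produce the same multiset:
y | g | v | z | e | h | a | x | w
q | 6 | p | q | 1 | 6 | 1 | q | s
q | 6 | p | q | 1 | 6 | 1 | r | q

yes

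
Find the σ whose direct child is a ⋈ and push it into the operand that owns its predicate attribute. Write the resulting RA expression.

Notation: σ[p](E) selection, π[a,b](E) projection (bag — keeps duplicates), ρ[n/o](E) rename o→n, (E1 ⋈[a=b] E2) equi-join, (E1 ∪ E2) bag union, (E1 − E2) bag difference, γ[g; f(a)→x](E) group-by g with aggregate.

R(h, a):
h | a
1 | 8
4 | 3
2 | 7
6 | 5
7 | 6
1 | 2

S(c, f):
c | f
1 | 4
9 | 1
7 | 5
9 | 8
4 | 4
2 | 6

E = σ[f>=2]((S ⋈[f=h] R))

σ filters on f, owned by the left side.
E' = (σ[f>=2](S) ⋈[f=h] R)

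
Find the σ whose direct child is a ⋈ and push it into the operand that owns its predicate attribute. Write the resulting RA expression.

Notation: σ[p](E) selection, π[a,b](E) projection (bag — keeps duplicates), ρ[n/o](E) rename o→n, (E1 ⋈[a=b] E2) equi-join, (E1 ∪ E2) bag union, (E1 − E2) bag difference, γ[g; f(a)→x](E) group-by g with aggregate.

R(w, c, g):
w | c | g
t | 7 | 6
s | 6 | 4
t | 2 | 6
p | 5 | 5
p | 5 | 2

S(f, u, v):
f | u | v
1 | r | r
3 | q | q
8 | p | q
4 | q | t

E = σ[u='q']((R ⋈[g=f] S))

σ filters on u, owned by the right side.
E' = (R ⋈[g=f] σ[u='q'](S))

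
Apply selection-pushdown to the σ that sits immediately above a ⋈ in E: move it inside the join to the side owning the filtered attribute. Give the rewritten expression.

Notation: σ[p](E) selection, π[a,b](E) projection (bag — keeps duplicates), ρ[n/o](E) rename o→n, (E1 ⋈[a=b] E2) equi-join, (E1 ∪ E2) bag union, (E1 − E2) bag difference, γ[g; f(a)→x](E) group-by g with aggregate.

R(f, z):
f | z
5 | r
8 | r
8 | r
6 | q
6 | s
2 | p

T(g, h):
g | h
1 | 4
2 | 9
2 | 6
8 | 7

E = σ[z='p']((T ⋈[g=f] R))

σ filters on z, owned by the right side.
E' = (T ⋈[g=f] σ[z='p'](R))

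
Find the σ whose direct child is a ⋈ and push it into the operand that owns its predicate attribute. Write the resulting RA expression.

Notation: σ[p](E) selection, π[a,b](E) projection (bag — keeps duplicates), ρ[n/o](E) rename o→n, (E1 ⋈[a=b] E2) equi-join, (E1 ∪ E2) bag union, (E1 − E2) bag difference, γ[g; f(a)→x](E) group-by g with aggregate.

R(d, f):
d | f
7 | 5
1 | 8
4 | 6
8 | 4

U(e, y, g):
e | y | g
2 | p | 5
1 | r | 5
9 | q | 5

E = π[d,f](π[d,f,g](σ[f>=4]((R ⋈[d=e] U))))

σ filters on f, owned by the left side.
E' = π[d,f](π[d,f,g]((σ[f>=4](R) ⋈[d=e] U)))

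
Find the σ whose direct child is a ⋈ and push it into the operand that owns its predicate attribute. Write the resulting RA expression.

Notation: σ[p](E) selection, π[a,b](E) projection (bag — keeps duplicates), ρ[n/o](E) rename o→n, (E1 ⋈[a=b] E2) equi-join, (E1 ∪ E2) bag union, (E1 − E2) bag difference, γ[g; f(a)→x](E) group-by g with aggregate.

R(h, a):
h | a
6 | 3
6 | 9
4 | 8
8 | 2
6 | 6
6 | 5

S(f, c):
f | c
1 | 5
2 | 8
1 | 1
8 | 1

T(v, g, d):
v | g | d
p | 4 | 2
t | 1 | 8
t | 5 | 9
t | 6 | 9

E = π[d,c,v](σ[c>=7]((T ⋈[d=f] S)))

σ filters on c, owned by the right side.
E' = π[d,c,v]((T ⋈[d=f] σ[c>=7](S)))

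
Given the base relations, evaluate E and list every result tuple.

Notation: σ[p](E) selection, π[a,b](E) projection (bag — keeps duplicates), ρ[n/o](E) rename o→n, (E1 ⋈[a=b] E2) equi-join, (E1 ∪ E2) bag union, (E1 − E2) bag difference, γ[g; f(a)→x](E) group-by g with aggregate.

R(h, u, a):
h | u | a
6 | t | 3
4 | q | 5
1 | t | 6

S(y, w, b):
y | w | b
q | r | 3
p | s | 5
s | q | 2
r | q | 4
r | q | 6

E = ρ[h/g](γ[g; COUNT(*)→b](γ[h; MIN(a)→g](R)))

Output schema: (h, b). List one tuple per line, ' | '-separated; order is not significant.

Stepwise |·|:
  R → 3
  γ[h; MIN(a)→g](R) → 3
  γ[g; COUNT(*)→b](γ[h; MIN(a)→g](R)) → 3
  ρ[h/g](γ[g; COUNT(*)→b](γ[h; MIN(a)→g](R))) → 3

== RESULT ==
h | b
3 | 1
5 | 1
6 | 1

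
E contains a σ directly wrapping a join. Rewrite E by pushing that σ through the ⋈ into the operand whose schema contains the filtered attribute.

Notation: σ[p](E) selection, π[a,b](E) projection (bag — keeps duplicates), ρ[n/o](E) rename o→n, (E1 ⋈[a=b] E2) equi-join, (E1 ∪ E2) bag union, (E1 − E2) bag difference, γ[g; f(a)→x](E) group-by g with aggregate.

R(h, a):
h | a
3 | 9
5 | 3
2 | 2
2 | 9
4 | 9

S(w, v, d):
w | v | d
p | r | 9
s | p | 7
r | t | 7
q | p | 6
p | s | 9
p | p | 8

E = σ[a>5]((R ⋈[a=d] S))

σ filters on a, owned by the left side.
E' = (σ[a>5](R) ⋈[a=d] S)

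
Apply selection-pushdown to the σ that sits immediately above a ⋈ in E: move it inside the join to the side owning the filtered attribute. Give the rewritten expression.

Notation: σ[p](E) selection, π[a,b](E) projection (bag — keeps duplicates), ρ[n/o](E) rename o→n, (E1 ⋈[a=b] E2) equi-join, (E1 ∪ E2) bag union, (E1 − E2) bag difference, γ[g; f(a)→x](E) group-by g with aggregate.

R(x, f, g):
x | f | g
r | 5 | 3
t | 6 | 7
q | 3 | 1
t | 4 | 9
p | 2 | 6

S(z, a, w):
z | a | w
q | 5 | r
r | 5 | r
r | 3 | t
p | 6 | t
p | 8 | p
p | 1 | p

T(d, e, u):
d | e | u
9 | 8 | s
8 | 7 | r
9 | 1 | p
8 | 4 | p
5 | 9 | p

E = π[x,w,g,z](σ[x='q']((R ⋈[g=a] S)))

σ filters on x, owned by the left side.
E' = π[x,w,g,z]((σ[x='q'](R) ⋈[g=a] S))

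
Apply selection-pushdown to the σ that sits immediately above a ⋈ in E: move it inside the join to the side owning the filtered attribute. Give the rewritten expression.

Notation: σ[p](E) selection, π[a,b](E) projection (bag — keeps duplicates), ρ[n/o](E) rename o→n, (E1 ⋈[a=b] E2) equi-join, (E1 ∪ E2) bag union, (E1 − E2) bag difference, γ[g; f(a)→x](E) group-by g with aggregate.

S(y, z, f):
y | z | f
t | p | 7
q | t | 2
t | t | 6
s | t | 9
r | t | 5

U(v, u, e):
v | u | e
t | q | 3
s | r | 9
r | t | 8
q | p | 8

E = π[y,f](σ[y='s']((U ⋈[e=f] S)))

σ filters on y, owned by the right side.
E' = π[y,f]((U ⋈[e=f] σ[y='s'](S)))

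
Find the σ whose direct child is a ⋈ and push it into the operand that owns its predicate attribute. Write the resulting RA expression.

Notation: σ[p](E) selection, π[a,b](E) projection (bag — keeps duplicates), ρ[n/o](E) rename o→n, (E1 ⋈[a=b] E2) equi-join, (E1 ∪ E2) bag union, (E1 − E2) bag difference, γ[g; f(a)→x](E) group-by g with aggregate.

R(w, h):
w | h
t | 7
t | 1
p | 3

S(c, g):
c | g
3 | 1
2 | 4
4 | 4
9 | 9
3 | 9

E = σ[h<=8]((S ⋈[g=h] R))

σ filters on h, owned by the right side.
E' = (S ⋈[g=h] σ[h<=8](R))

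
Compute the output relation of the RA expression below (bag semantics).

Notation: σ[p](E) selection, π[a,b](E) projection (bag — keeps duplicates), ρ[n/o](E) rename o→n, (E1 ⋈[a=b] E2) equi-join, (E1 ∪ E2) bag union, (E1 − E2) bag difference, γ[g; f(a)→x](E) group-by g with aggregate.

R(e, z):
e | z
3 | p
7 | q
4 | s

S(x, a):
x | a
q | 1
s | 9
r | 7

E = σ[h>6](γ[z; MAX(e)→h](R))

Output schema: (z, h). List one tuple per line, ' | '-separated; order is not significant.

Per-node cardinality:
  R → 3
  γ[z; MAX(e)→h](R) → 3
  σ[h>6](γ[z; MAX(e)→h](R)) → 1

== RESULT ==
z | h
q | 7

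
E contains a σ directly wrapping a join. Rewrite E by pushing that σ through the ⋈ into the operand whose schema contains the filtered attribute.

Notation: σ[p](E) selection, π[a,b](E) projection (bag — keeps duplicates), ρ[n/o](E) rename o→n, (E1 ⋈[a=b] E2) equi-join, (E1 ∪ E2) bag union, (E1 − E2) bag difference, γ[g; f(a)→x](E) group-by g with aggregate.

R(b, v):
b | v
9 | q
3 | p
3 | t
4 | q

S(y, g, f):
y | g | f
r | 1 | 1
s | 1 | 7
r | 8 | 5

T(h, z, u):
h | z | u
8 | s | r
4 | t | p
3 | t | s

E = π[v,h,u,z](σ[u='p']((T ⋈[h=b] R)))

σ filters on u, owned by the left side.
E' = π[v,h,u,z]((σ[u='p'](T) ⋈[h=b] R))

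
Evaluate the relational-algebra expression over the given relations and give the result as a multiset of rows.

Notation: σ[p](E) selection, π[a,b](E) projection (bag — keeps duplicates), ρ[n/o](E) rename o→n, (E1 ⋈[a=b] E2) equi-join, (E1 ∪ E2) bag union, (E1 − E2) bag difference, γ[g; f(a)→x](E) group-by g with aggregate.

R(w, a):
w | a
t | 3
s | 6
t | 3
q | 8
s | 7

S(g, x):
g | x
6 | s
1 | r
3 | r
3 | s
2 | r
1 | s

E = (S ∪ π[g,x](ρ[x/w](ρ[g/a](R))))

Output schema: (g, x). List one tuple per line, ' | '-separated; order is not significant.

Row counts bottom-up:
  S → 6
  R → 5
  ρ[g/a](R) → 5
  ρ[x/w](ρ[g/a](R)) → 5
  π[g,x](ρ[x/w](ρ[g/a](R))) → 5
  (S ∪ π[g,x](ρ[x/w](ρ[g/a](R)))) → 11

== RESULT ==
g | x
1 | r
1 | s
2 | r
3 | r
3 | s
3 | t
3 | t
6 | s
6 | s
7 | s
8 | q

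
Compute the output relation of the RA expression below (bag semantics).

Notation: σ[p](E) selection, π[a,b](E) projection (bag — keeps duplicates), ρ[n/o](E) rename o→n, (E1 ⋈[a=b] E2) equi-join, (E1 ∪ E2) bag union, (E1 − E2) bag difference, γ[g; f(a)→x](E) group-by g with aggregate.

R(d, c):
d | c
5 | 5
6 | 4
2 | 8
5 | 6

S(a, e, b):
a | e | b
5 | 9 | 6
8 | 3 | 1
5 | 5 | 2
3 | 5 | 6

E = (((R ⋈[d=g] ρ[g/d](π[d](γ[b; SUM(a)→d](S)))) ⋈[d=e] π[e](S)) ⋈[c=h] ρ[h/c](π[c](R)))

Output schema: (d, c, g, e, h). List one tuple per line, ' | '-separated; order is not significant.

Row counts bottom-up:
  R → 4
  S → 4
  γ[b; SUM(a)→d](S) → 3
  π[d](γ[b; SUM(a)→d](S)) → 3
  ρ[g/d](π[d](γ[b; SUM(a)→d](S))) → 3
  (R ⋈[d=g] ρ[g/d](π[d](γ[b; SUM(a)→d](S)))) → 2
  S → 4
  π[e](S) → 4
  ((R ⋈[d=g] ρ[g/d](π[d](γ[b; SUM(a)→d](S)))) ⋈[d=e] π[e](S)) → 4
  R → 4
  π[c](R) → 4
  ρ[h/c](π[c](R)) → 4
  (((R ⋈[d=g] ρ[g/d](π[d](γ[b; SUM(a)→d](S)))) ⋈[d=e] π[e](S)) ⋈[c=h] ρ[h/c](π[c](R))) → 4

== RESULT ==
d | c | g | e | h
5 | 5 | 5 | 5 | 5
5 | 5 | 5 | 5 | 5
5 | 6 | 5 | 5 | 6
5 | 6 | 5 | 5 | 6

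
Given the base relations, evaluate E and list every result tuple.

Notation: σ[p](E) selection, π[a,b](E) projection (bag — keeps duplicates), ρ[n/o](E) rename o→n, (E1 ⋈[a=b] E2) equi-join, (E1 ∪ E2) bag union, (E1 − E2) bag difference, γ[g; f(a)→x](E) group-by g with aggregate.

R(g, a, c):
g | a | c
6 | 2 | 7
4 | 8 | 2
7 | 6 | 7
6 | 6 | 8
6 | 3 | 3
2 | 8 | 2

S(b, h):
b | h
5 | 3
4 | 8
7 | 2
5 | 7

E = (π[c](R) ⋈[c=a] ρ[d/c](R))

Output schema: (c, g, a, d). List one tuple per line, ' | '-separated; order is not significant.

Subexpression sizes:
  R → 6
  π[c](R) → 6
  R → 6
  ρ[d/c](R) → 6
  (π[c](R) ⋈[c=a] ρ[d/c](R)) → 5

== RESULT ==
c | g | a | d
2 | 6 | 2 | 7
2 | 6 | 2 | 7
3 | 6 | 3 | 3
8 | 2 | 8 | 2
8 | 4 | 8 | 2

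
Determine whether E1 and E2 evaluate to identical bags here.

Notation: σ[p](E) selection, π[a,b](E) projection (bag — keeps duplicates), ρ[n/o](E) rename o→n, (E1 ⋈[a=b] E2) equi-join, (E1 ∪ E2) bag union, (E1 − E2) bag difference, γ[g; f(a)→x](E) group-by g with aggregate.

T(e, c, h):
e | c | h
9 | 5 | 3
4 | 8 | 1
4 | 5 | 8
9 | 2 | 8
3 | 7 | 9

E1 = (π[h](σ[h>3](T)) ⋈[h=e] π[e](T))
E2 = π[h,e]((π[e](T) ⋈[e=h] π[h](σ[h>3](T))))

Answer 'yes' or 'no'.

E1 subexpression sizes:
  T → 5
  σ[h>3](T) → 3
  π[h](σ[h>3](T)) → 3
  T → 5
  π[e](T) → 5
  (π[h](σ[h>3](T)) ⋈[h=e] π[e](T)) → 2
E2 subexpression sizes:
  T → 5
  π[e](T) → 5
  T → 5
  σ[h>3](T) → 3
  π[h](σ[h>3](T)) → 3
  (π[e](T) ⋈[e=h] π[h](σ[h>3](T))) → 2
  π[h,e]((π[e](T) ⋈[e=h] π[h](σ[h>3](T)))) → 2

E1 and E2 produce the same multiset:
h | e
9 | 9
9 | 9

yes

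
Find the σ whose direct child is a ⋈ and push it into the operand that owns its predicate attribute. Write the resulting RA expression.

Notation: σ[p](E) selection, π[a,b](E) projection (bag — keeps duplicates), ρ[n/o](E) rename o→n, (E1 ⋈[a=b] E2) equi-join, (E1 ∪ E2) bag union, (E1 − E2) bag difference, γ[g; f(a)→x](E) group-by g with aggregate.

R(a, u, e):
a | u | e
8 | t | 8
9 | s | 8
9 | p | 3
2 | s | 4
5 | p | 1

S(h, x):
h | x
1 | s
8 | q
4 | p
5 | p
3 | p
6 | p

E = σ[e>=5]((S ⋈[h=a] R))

σ filters on e, owned by the right side.
E' = (S ⋈[h=a] σ[e>=5](R))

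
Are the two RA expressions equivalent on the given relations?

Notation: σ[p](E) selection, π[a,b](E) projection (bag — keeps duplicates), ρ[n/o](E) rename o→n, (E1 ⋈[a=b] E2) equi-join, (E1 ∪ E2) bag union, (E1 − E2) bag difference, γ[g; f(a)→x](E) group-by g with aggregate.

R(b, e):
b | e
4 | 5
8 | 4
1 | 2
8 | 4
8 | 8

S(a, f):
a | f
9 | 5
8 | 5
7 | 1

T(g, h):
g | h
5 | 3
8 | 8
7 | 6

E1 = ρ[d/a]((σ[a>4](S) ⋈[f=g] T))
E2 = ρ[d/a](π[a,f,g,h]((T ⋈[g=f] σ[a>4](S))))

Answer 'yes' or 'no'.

E1 row counts bottom-up:
  S → 3
  σ[a>4](S) → 3
  T → 3
  (σ[a>4](S) ⋈[f=g] T) → 2
  ρ[d/a]((σ[a>4](S) ⋈[f=g] T)) → 2
E2 row counts bottom-up:
  T → 3
  S → 3
  σ[a>4](S) → 3
  (T ⋈[g=f] σ[a>4](S)) → 2
  π[a,f,g,h]((T ⋈[g=f] σ[a>4](S))) → 2
  ρ[d/a](π[a,f,g,h]((T ⋈[g=f] σ[a>4](S)))) → 2

E1 and E2 produce the same multiset:
d | f | g | h
8 | 5 | 5 | 3
9 | 5 | 5 | 3

yes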